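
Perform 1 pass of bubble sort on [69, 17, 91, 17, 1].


Initial: [69, 17, 91, 17, 1]
Pass 1: [17, 69, 17, 1, 91] (3 swaps)

After 1 pass: [17, 69, 17, 1, 91]


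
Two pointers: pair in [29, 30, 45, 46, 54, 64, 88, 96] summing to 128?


lo=0(29)+hi=7(96)=125
lo=1(30)+hi=7(96)=126
lo=2(45)+hi=7(96)=141
lo=2(45)+hi=6(88)=133
lo=2(45)+hi=5(64)=109
lo=3(46)+hi=5(64)=110
lo=4(54)+hi=5(64)=118

No pair found


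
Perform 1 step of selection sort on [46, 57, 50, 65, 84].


Initial: [46, 57, 50, 65, 84]
Step 1: min=46 at 0
  Swap: [46, 57, 50, 65, 84]

After 1 step: [46, 57, 50, 65, 84]


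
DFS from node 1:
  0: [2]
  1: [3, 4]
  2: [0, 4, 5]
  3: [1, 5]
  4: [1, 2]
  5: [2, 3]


Visit 1, push [4, 3]
Visit 3, push [5]
Visit 5, push [2]
Visit 2, push [4, 0]
Visit 0, push []
Visit 4, push []

DFS order: [1, 3, 5, 2, 0, 4]


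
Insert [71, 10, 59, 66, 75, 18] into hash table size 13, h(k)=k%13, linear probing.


Insert 71: h=6 -> slot 6
Insert 10: h=10 -> slot 10
Insert 59: h=7 -> slot 7
Insert 66: h=1 -> slot 1
Insert 75: h=10, 1 probes -> slot 11
Insert 18: h=5 -> slot 5

Table: [None, 66, None, None, None, 18, 71, 59, None, None, 10, 75, None]


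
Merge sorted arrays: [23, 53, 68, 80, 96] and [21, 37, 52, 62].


Take 21 from B
Take 23 from A
Take 37 from B
Take 52 from B
Take 53 from A
Take 62 from B

Merged: [21, 23, 37, 52, 53, 62, 68, 80, 96]


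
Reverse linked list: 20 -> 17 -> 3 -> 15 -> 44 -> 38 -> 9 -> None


Step 1: curr=20, set curr.next=prev(None) | reversed so far: 20
Step 2: curr=17, set curr.next=prev(20) | reversed so far: 17 -> 20
Step 3: curr=3, set curr.next=prev(17) | reversed so far: 3 -> 17 -> 20
Step 4: curr=15, set curr.next=prev(3) | reversed so far: 15 -> 3 -> 17 -> 20
Step 5: curr=44, set curr.next=prev(15) | reversed so far: 44 -> 15 -> 3 -> 17 -> 20
Step 6: curr=38, set curr.next=prev(44) | reversed so far: 38 -> 44 -> 15 -> 3 -> 17 -> 20
Step 7: curr=9, set curr.next=prev(38) | reversed so far: 9 -> 38 -> 44 -> 15 -> 3 -> 17 -> 20

9 -> 38 -> 44 -> 15 -> 3 -> 17 -> 20 -> None


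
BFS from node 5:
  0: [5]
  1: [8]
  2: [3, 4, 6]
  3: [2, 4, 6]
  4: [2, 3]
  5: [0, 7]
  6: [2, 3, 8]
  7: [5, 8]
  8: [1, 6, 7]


Visit 5, enqueue [0, 7]
Visit 0, enqueue []
Visit 7, enqueue [8]
Visit 8, enqueue [1, 6]
Visit 1, enqueue []
Visit 6, enqueue [2, 3]
Visit 2, enqueue [4]
Visit 3, enqueue []
Visit 4, enqueue []

BFS order: [5, 0, 7, 8, 1, 6, 2, 3, 4]


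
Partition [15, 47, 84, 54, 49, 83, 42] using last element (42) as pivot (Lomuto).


Pivot: 42
  15 <= 42: advance i (no swap)
Place pivot at 1: [15, 42, 84, 54, 49, 83, 47]

Partitioned: [15, 42, 84, 54, 49, 83, 47]


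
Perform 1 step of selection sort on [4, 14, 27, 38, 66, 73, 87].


Initial: [4, 14, 27, 38, 66, 73, 87]
Step 1: min=4 at 0
  Swap: [4, 14, 27, 38, 66, 73, 87]

After 1 step: [4, 14, 27, 38, 66, 73, 87]


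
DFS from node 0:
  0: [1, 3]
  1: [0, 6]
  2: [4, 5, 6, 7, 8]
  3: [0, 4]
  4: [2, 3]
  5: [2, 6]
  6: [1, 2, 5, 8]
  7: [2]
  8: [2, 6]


Visit 0, push [3, 1]
Visit 1, push [6]
Visit 6, push [8, 5, 2]
Visit 2, push [8, 7, 5, 4]
Visit 4, push [3]
Visit 3, push []
Visit 5, push []
Visit 7, push []
Visit 8, push []

DFS order: [0, 1, 6, 2, 4, 3, 5, 7, 8]


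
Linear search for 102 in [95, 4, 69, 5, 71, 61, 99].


i=0: 95!=102
i=1: 4!=102
i=2: 69!=102
i=3: 5!=102
i=4: 71!=102
i=5: 61!=102
i=6: 99!=102

Not found, 7 comps


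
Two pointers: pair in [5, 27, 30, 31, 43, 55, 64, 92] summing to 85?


lo=0(5)+hi=7(92)=97
lo=0(5)+hi=6(64)=69
lo=1(27)+hi=6(64)=91
lo=1(27)+hi=5(55)=82
lo=2(30)+hi=5(55)=85

Yes: 30+55=85


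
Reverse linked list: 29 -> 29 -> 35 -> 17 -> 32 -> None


Step 1: curr=29, set curr.next=prev(None) | reversed so far: 29
Step 2: curr=29, set curr.next=prev(29) | reversed so far: 29 -> 29
Step 3: curr=35, set curr.next=prev(29) | reversed so far: 35 -> 29 -> 29
Step 4: curr=17, set curr.next=prev(35) | reversed so far: 17 -> 35 -> 29 -> 29
Step 5: curr=32, set curr.next=prev(17) | reversed so far: 32 -> 17 -> 35 -> 29 -> 29

32 -> 17 -> 35 -> 29 -> 29 -> None


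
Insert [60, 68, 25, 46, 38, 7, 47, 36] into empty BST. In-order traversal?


Insert 60: root
Insert 68: R from 60
Insert 25: L from 60
Insert 46: L from 60 -> R from 25
Insert 38: L from 60 -> R from 25 -> L from 46
Insert 7: L from 60 -> L from 25
Insert 47: L from 60 -> R from 25 -> R from 46
Insert 36: L from 60 -> R from 25 -> L from 46 -> L from 38

In-order: [7, 25, 36, 38, 46, 47, 60, 68]


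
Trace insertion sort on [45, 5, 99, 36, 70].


Initial: [45, 5, 99, 36, 70]
Insert 5: [5, 45, 99, 36, 70]
Insert 99: [5, 45, 99, 36, 70]
Insert 36: [5, 36, 45, 99, 70]
Insert 70: [5, 36, 45, 70, 99]

Sorted: [5, 36, 45, 70, 99]


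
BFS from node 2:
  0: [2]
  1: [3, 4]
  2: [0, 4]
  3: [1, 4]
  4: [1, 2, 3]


Visit 2, enqueue [0, 4]
Visit 0, enqueue []
Visit 4, enqueue [1, 3]
Visit 1, enqueue []
Visit 3, enqueue []

BFS order: [2, 0, 4, 1, 3]


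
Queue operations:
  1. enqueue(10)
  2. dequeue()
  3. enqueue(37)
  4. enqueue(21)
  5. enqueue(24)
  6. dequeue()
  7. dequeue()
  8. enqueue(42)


enqueue(10) -> [10]
dequeue()->10, []
enqueue(37) -> [37]
enqueue(21) -> [37, 21]
enqueue(24) -> [37, 21, 24]
dequeue()->37, [21, 24]
dequeue()->21, [24]
enqueue(42) -> [24, 42]

Final queue: [24, 42]


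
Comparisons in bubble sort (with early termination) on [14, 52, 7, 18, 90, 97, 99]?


Algorithm: bubble sort (with early termination)
Input: [14, 52, 7, 18, 90, 97, 99]
Sorted: [7, 14, 18, 52, 90, 97, 99]

15


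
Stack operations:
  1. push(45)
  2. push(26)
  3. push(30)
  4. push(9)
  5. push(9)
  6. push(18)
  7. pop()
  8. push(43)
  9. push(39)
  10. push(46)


push(45) -> [45]
push(26) -> [45, 26]
push(30) -> [45, 26, 30]
push(9) -> [45, 26, 30, 9]
push(9) -> [45, 26, 30, 9, 9]
push(18) -> [45, 26, 30, 9, 9, 18]
pop()->18, [45, 26, 30, 9, 9]
push(43) -> [45, 26, 30, 9, 9, 43]
push(39) -> [45, 26, 30, 9, 9, 43, 39]
push(46) -> [45, 26, 30, 9, 9, 43, 39, 46]

Final stack: [45, 26, 30, 9, 9, 43, 39, 46]


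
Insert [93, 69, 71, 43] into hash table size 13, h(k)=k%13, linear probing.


Insert 93: h=2 -> slot 2
Insert 69: h=4 -> slot 4
Insert 71: h=6 -> slot 6
Insert 43: h=4, 1 probes -> slot 5

Table: [None, None, 93, None, 69, 43, 71, None, None, None, None, None, None]


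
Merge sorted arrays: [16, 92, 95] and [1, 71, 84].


Take 1 from B
Take 16 from A
Take 71 from B
Take 84 from B

Merged: [1, 16, 71, 84, 92, 95]


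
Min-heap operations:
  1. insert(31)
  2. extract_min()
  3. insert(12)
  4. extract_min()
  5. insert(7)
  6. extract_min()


insert(31) -> [31]
extract_min()->31, []
insert(12) -> [12]
extract_min()->12, []
insert(7) -> [7]
extract_min()->7, []

Final heap: []


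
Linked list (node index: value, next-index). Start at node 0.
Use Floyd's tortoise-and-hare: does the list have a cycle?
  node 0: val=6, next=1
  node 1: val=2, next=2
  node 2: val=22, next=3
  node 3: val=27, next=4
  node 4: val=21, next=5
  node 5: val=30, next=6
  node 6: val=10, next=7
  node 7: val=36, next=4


Floyd's tortoise (slow, +1) and hare (fast, +2):
  init: slow=0, fast=0
  step 1: slow=1, fast=2
  step 2: slow=2, fast=4
  step 3: slow=3, fast=6
  step 4: slow=4, fast=4
  slow == fast at node 4: cycle detected

Cycle: yes


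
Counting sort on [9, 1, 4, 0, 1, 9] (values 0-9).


Input: [9, 1, 4, 0, 1, 9]
Counts: [1, 2, 0, 0, 1, 0, 0, 0, 0, 2]

Sorted: [0, 1, 1, 4, 9, 9]


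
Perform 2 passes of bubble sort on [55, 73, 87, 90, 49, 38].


Initial: [55, 73, 87, 90, 49, 38]
Pass 1: [55, 73, 87, 49, 38, 90] (2 swaps)
Pass 2: [55, 73, 49, 38, 87, 90] (2 swaps)

After 2 passes: [55, 73, 49, 38, 87, 90]


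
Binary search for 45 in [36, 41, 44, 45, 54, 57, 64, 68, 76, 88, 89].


Step 1: lo=0, hi=10, mid=5, val=57
Step 2: lo=0, hi=4, mid=2, val=44
Step 3: lo=3, hi=4, mid=3, val=45

Found at index 3


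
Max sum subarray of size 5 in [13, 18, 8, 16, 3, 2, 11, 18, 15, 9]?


[0:5]: 58
[1:6]: 47
[2:7]: 40
[3:8]: 50
[4:9]: 49
[5:10]: 55

Max: 58 at [0:5]


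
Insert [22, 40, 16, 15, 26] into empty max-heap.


Insert 22: [22]
Insert 40: [40, 22]
Insert 16: [40, 22, 16]
Insert 15: [40, 22, 16, 15]
Insert 26: [40, 26, 16, 15, 22]

Final heap: [40, 26, 16, 15, 22]


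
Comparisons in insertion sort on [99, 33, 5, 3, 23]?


Algorithm: insertion sort
Input: [99, 33, 5, 3, 23]
Sorted: [3, 5, 23, 33, 99]

9


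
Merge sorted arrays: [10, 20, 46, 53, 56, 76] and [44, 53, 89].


Take 10 from A
Take 20 from A
Take 44 from B
Take 46 from A
Take 53 from A
Take 53 from B
Take 56 from A
Take 76 from A

Merged: [10, 20, 44, 46, 53, 53, 56, 76, 89]


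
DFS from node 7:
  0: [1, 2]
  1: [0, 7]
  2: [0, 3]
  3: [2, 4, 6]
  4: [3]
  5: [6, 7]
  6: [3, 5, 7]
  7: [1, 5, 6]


Visit 7, push [6, 5, 1]
Visit 1, push [0]
Visit 0, push [2]
Visit 2, push [3]
Visit 3, push [6, 4]
Visit 4, push []
Visit 6, push [5]
Visit 5, push []

DFS order: [7, 1, 0, 2, 3, 4, 6, 5]


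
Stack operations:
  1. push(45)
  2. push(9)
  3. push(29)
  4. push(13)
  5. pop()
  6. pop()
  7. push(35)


push(45) -> [45]
push(9) -> [45, 9]
push(29) -> [45, 9, 29]
push(13) -> [45, 9, 29, 13]
pop()->13, [45, 9, 29]
pop()->29, [45, 9]
push(35) -> [45, 9, 35]

Final stack: [45, 9, 35]


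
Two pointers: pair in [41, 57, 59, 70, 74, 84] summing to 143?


lo=0(41)+hi=5(84)=125
lo=1(57)+hi=5(84)=141
lo=2(59)+hi=5(84)=143

Yes: 59+84=143


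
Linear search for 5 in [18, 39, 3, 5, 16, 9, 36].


i=0: 18!=5
i=1: 39!=5
i=2: 3!=5
i=3: 5==5 found!

Found at 3, 4 comps


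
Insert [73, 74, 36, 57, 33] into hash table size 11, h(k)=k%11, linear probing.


Insert 73: h=7 -> slot 7
Insert 74: h=8 -> slot 8
Insert 36: h=3 -> slot 3
Insert 57: h=2 -> slot 2
Insert 33: h=0 -> slot 0

Table: [33, None, 57, 36, None, None, None, 73, 74, None, None]


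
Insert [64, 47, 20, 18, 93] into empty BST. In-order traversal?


Insert 64: root
Insert 47: L from 64
Insert 20: L from 64 -> L from 47
Insert 18: L from 64 -> L from 47 -> L from 20
Insert 93: R from 64

In-order: [18, 20, 47, 64, 93]


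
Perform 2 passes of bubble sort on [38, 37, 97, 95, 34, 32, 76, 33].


Initial: [38, 37, 97, 95, 34, 32, 76, 33]
Pass 1: [37, 38, 95, 34, 32, 76, 33, 97] (6 swaps)
Pass 2: [37, 38, 34, 32, 76, 33, 95, 97] (4 swaps)

After 2 passes: [37, 38, 34, 32, 76, 33, 95, 97]


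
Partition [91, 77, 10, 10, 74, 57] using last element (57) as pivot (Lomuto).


Pivot: 57
  10 <= 57: swap -> [10, 77, 91, 10, 74, 57]
  10 <= 57: swap -> [10, 10, 91, 77, 74, 57]
Place pivot at 2: [10, 10, 57, 77, 74, 91]

Partitioned: [10, 10, 57, 77, 74, 91]


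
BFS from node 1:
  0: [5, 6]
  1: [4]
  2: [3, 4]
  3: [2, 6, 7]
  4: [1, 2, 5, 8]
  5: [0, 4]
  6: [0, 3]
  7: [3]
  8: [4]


Visit 1, enqueue [4]
Visit 4, enqueue [2, 5, 8]
Visit 2, enqueue [3]
Visit 5, enqueue [0]
Visit 8, enqueue []
Visit 3, enqueue [6, 7]
Visit 0, enqueue []
Visit 6, enqueue []
Visit 7, enqueue []

BFS order: [1, 4, 2, 5, 8, 3, 0, 6, 7]


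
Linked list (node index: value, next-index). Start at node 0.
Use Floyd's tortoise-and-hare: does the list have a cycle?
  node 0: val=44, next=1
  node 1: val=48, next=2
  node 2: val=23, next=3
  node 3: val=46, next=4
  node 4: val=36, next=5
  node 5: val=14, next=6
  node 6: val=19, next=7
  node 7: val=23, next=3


Floyd's tortoise (slow, +1) and hare (fast, +2):
  init: slow=0, fast=0
  step 1: slow=1, fast=2
  step 2: slow=2, fast=4
  step 3: slow=3, fast=6
  step 4: slow=4, fast=3
  step 5: slow=5, fast=5
  slow == fast at node 5: cycle detected

Cycle: yes


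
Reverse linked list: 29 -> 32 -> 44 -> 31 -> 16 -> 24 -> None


Step 1: curr=29, set curr.next=prev(None) | reversed so far: 29
Step 2: curr=32, set curr.next=prev(29) | reversed so far: 32 -> 29
Step 3: curr=44, set curr.next=prev(32) | reversed so far: 44 -> 32 -> 29
Step 4: curr=31, set curr.next=prev(44) | reversed so far: 31 -> 44 -> 32 -> 29
Step 5: curr=16, set curr.next=prev(31) | reversed so far: 16 -> 31 -> 44 -> 32 -> 29
Step 6: curr=24, set curr.next=prev(16) | reversed so far: 24 -> 16 -> 31 -> 44 -> 32 -> 29

24 -> 16 -> 31 -> 44 -> 32 -> 29 -> None


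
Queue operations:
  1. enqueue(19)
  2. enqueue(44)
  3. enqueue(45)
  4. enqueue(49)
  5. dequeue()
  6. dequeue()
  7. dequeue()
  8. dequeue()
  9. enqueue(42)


enqueue(19) -> [19]
enqueue(44) -> [19, 44]
enqueue(45) -> [19, 44, 45]
enqueue(49) -> [19, 44, 45, 49]
dequeue()->19, [44, 45, 49]
dequeue()->44, [45, 49]
dequeue()->45, [49]
dequeue()->49, []
enqueue(42) -> [42]

Final queue: [42]


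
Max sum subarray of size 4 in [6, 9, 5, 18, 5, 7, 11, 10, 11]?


[0:4]: 38
[1:5]: 37
[2:6]: 35
[3:7]: 41
[4:8]: 33
[5:9]: 39

Max: 41 at [3:7]


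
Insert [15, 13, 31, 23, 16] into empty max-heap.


Insert 15: [15]
Insert 13: [15, 13]
Insert 31: [31, 13, 15]
Insert 23: [31, 23, 15, 13]
Insert 16: [31, 23, 15, 13, 16]

Final heap: [31, 23, 15, 13, 16]


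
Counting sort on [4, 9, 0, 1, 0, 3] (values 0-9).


Input: [4, 9, 0, 1, 0, 3]
Counts: [2, 1, 0, 1, 1, 0, 0, 0, 0, 1]

Sorted: [0, 0, 1, 3, 4, 9]


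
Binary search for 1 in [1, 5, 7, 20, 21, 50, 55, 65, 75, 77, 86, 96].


Step 1: lo=0, hi=11, mid=5, val=50
Step 2: lo=0, hi=4, mid=2, val=7
Step 3: lo=0, hi=1, mid=0, val=1

Found at index 0


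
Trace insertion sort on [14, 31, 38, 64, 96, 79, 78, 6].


Initial: [14, 31, 38, 64, 96, 79, 78, 6]
Insert 31: [14, 31, 38, 64, 96, 79, 78, 6]
Insert 38: [14, 31, 38, 64, 96, 79, 78, 6]
Insert 64: [14, 31, 38, 64, 96, 79, 78, 6]
Insert 96: [14, 31, 38, 64, 96, 79, 78, 6]
Insert 79: [14, 31, 38, 64, 79, 96, 78, 6]
Insert 78: [14, 31, 38, 64, 78, 79, 96, 6]
Insert 6: [6, 14, 31, 38, 64, 78, 79, 96]

Sorted: [6, 14, 31, 38, 64, 78, 79, 96]


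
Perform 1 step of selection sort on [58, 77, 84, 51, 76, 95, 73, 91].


Initial: [58, 77, 84, 51, 76, 95, 73, 91]
Step 1: min=51 at 3
  Swap: [51, 77, 84, 58, 76, 95, 73, 91]

After 1 step: [51, 77, 84, 58, 76, 95, 73, 91]


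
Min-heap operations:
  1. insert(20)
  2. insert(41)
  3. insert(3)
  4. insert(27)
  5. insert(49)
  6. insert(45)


insert(20) -> [20]
insert(41) -> [20, 41]
insert(3) -> [3, 41, 20]
insert(27) -> [3, 27, 20, 41]
insert(49) -> [3, 27, 20, 41, 49]
insert(45) -> [3, 27, 20, 41, 49, 45]

Final heap: [3, 27, 20, 41, 49, 45]


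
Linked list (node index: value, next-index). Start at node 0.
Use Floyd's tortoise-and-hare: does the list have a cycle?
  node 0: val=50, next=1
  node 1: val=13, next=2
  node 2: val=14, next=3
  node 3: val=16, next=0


Floyd's tortoise (slow, +1) and hare (fast, +2):
  init: slow=0, fast=0
  step 1: slow=1, fast=2
  step 2: slow=2, fast=0
  step 3: slow=3, fast=2
  step 4: slow=0, fast=0
  slow == fast at node 0: cycle detected

Cycle: yes


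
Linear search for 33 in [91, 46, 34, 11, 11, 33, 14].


i=0: 91!=33
i=1: 46!=33
i=2: 34!=33
i=3: 11!=33
i=4: 11!=33
i=5: 33==33 found!

Found at 5, 6 comps


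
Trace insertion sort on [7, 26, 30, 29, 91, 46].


Initial: [7, 26, 30, 29, 91, 46]
Insert 26: [7, 26, 30, 29, 91, 46]
Insert 30: [7, 26, 30, 29, 91, 46]
Insert 29: [7, 26, 29, 30, 91, 46]
Insert 91: [7, 26, 29, 30, 91, 46]
Insert 46: [7, 26, 29, 30, 46, 91]

Sorted: [7, 26, 29, 30, 46, 91]


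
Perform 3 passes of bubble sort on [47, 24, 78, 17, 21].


Initial: [47, 24, 78, 17, 21]
Pass 1: [24, 47, 17, 21, 78] (3 swaps)
Pass 2: [24, 17, 21, 47, 78] (2 swaps)
Pass 3: [17, 21, 24, 47, 78] (2 swaps)

After 3 passes: [17, 21, 24, 47, 78]


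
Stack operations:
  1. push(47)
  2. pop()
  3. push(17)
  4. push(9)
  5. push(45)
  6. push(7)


push(47) -> [47]
pop()->47, []
push(17) -> [17]
push(9) -> [17, 9]
push(45) -> [17, 9, 45]
push(7) -> [17, 9, 45, 7]

Final stack: [17, 9, 45, 7]


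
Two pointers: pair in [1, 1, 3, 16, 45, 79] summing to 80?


lo=0(1)+hi=5(79)=80

Yes: 1+79=80


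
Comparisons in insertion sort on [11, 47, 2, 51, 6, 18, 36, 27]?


Algorithm: insertion sort
Input: [11, 47, 2, 51, 6, 18, 36, 27]
Sorted: [2, 6, 11, 18, 27, 36, 47, 51]

18


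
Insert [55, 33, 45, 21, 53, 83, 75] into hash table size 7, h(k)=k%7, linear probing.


Insert 55: h=6 -> slot 6
Insert 33: h=5 -> slot 5
Insert 45: h=3 -> slot 3
Insert 21: h=0 -> slot 0
Insert 53: h=4 -> slot 4
Insert 83: h=6, 2 probes -> slot 1
Insert 75: h=5, 4 probes -> slot 2

Table: [21, 83, 75, 45, 53, 33, 55]


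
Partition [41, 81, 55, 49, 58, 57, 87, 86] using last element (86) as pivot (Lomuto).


Pivot: 86
  41 <= 86: advance i (no swap)
  81 <= 86: advance i (no swap)
  55 <= 86: advance i (no swap)
  49 <= 86: advance i (no swap)
  58 <= 86: advance i (no swap)
  57 <= 86: advance i (no swap)
Place pivot at 6: [41, 81, 55, 49, 58, 57, 86, 87]

Partitioned: [41, 81, 55, 49, 58, 57, 86, 87]


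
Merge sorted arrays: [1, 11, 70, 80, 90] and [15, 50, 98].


Take 1 from A
Take 11 from A
Take 15 from B
Take 50 from B
Take 70 from A
Take 80 from A
Take 90 from A

Merged: [1, 11, 15, 50, 70, 80, 90, 98]


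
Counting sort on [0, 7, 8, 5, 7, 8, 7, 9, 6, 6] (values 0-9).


Input: [0, 7, 8, 5, 7, 8, 7, 9, 6, 6]
Counts: [1, 0, 0, 0, 0, 1, 2, 3, 2, 1]

Sorted: [0, 5, 6, 6, 7, 7, 7, 8, 8, 9]


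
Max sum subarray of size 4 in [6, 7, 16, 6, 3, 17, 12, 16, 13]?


[0:4]: 35
[1:5]: 32
[2:6]: 42
[3:7]: 38
[4:8]: 48
[5:9]: 58

Max: 58 at [5:9]


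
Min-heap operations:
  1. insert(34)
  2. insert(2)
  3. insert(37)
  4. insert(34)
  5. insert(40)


insert(34) -> [34]
insert(2) -> [2, 34]
insert(37) -> [2, 34, 37]
insert(34) -> [2, 34, 37, 34]
insert(40) -> [2, 34, 37, 34, 40]

Final heap: [2, 34, 37, 34, 40]


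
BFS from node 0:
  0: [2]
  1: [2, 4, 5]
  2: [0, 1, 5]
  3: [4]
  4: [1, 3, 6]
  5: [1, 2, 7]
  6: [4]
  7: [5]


Visit 0, enqueue [2]
Visit 2, enqueue [1, 5]
Visit 1, enqueue [4]
Visit 5, enqueue [7]
Visit 4, enqueue [3, 6]
Visit 7, enqueue []
Visit 3, enqueue []
Visit 6, enqueue []

BFS order: [0, 2, 1, 5, 4, 7, 3, 6]


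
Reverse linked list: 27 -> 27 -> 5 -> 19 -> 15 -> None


Step 1: curr=27, set curr.next=prev(None) | reversed so far: 27
Step 2: curr=27, set curr.next=prev(27) | reversed so far: 27 -> 27
Step 3: curr=5, set curr.next=prev(27) | reversed so far: 5 -> 27 -> 27
Step 4: curr=19, set curr.next=prev(5) | reversed so far: 19 -> 5 -> 27 -> 27
Step 5: curr=15, set curr.next=prev(19) | reversed so far: 15 -> 19 -> 5 -> 27 -> 27

15 -> 19 -> 5 -> 27 -> 27 -> None


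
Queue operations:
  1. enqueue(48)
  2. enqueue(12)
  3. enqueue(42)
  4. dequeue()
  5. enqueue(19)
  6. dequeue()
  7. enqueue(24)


enqueue(48) -> [48]
enqueue(12) -> [48, 12]
enqueue(42) -> [48, 12, 42]
dequeue()->48, [12, 42]
enqueue(19) -> [12, 42, 19]
dequeue()->12, [42, 19]
enqueue(24) -> [42, 19, 24]

Final queue: [42, 19, 24]


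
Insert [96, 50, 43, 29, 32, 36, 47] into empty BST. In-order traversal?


Insert 96: root
Insert 50: L from 96
Insert 43: L from 96 -> L from 50
Insert 29: L from 96 -> L from 50 -> L from 43
Insert 32: L from 96 -> L from 50 -> L from 43 -> R from 29
Insert 36: L from 96 -> L from 50 -> L from 43 -> R from 29 -> R from 32
Insert 47: L from 96 -> L from 50 -> R from 43

In-order: [29, 32, 36, 43, 47, 50, 96]


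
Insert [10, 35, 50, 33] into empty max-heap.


Insert 10: [10]
Insert 35: [35, 10]
Insert 50: [50, 10, 35]
Insert 33: [50, 33, 35, 10]

Final heap: [50, 33, 35, 10]


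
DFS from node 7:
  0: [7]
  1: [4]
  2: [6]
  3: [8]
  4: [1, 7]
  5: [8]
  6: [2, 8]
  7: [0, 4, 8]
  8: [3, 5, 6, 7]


Visit 7, push [8, 4, 0]
Visit 0, push []
Visit 4, push [1]
Visit 1, push []
Visit 8, push [6, 5, 3]
Visit 3, push []
Visit 5, push []
Visit 6, push [2]
Visit 2, push []

DFS order: [7, 0, 4, 1, 8, 3, 5, 6, 2]


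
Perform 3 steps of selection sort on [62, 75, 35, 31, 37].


Initial: [62, 75, 35, 31, 37]
Step 1: min=31 at 3
  Swap: [31, 75, 35, 62, 37]
Step 2: min=35 at 2
  Swap: [31, 35, 75, 62, 37]
Step 3: min=37 at 4
  Swap: [31, 35, 37, 62, 75]

After 3 steps: [31, 35, 37, 62, 75]


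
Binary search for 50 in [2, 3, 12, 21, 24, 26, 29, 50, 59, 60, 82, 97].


Step 1: lo=0, hi=11, mid=5, val=26
Step 2: lo=6, hi=11, mid=8, val=59
Step 3: lo=6, hi=7, mid=6, val=29
Step 4: lo=7, hi=7, mid=7, val=50

Found at index 7


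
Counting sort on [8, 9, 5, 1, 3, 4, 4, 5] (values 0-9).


Input: [8, 9, 5, 1, 3, 4, 4, 5]
Counts: [0, 1, 0, 1, 2, 2, 0, 0, 1, 1]

Sorted: [1, 3, 4, 4, 5, 5, 8, 9]


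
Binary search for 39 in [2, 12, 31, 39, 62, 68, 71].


Step 1: lo=0, hi=6, mid=3, val=39

Found at index 3


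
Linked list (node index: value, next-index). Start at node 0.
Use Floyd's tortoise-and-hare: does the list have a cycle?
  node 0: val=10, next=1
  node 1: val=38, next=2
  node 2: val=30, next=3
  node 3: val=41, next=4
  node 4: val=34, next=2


Floyd's tortoise (slow, +1) and hare (fast, +2):
  init: slow=0, fast=0
  step 1: slow=1, fast=2
  step 2: slow=2, fast=4
  step 3: slow=3, fast=3
  slow == fast at node 3: cycle detected

Cycle: yes


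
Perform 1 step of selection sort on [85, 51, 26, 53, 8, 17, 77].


Initial: [85, 51, 26, 53, 8, 17, 77]
Step 1: min=8 at 4
  Swap: [8, 51, 26, 53, 85, 17, 77]

After 1 step: [8, 51, 26, 53, 85, 17, 77]


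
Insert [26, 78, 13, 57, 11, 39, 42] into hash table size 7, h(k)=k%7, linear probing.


Insert 26: h=5 -> slot 5
Insert 78: h=1 -> slot 1
Insert 13: h=6 -> slot 6
Insert 57: h=1, 1 probes -> slot 2
Insert 11: h=4 -> slot 4
Insert 39: h=4, 3 probes -> slot 0
Insert 42: h=0, 3 probes -> slot 3

Table: [39, 78, 57, 42, 11, 26, 13]


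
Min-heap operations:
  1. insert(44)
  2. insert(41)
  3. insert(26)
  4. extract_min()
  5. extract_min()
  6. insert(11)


insert(44) -> [44]
insert(41) -> [41, 44]
insert(26) -> [26, 44, 41]
extract_min()->26, [41, 44]
extract_min()->41, [44]
insert(11) -> [11, 44]

Final heap: [11, 44]


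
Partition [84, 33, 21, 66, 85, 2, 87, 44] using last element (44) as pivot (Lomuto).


Pivot: 44
  33 <= 44: swap -> [33, 84, 21, 66, 85, 2, 87, 44]
  21 <= 44: swap -> [33, 21, 84, 66, 85, 2, 87, 44]
  2 <= 44: swap -> [33, 21, 2, 66, 85, 84, 87, 44]
Place pivot at 3: [33, 21, 2, 44, 85, 84, 87, 66]

Partitioned: [33, 21, 2, 44, 85, 84, 87, 66]


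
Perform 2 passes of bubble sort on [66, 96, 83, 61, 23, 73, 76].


Initial: [66, 96, 83, 61, 23, 73, 76]
Pass 1: [66, 83, 61, 23, 73, 76, 96] (5 swaps)
Pass 2: [66, 61, 23, 73, 76, 83, 96] (4 swaps)

After 2 passes: [66, 61, 23, 73, 76, 83, 96]


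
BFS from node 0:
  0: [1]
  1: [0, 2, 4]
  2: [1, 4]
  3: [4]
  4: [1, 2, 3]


Visit 0, enqueue [1]
Visit 1, enqueue [2, 4]
Visit 2, enqueue []
Visit 4, enqueue [3]
Visit 3, enqueue []

BFS order: [0, 1, 2, 4, 3]


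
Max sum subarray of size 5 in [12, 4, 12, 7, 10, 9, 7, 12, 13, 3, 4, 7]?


[0:5]: 45
[1:6]: 42
[2:7]: 45
[3:8]: 45
[4:9]: 51
[5:10]: 44
[6:11]: 39
[7:12]: 39

Max: 51 at [4:9]


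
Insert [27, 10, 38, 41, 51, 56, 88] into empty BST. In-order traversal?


Insert 27: root
Insert 10: L from 27
Insert 38: R from 27
Insert 41: R from 27 -> R from 38
Insert 51: R from 27 -> R from 38 -> R from 41
Insert 56: R from 27 -> R from 38 -> R from 41 -> R from 51
Insert 88: R from 27 -> R from 38 -> R from 41 -> R from 51 -> R from 56

In-order: [10, 27, 38, 41, 51, 56, 88]


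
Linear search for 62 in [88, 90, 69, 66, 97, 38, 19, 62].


i=0: 88!=62
i=1: 90!=62
i=2: 69!=62
i=3: 66!=62
i=4: 97!=62
i=5: 38!=62
i=6: 19!=62
i=7: 62==62 found!

Found at 7, 8 comps


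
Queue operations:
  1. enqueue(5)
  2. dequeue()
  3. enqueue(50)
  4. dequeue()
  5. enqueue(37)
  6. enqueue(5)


enqueue(5) -> [5]
dequeue()->5, []
enqueue(50) -> [50]
dequeue()->50, []
enqueue(37) -> [37]
enqueue(5) -> [37, 5]

Final queue: [37, 5]


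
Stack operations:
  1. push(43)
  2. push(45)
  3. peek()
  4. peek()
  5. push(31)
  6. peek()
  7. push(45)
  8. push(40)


push(43) -> [43]
push(45) -> [43, 45]
peek()->45
peek()->45
push(31) -> [43, 45, 31]
peek()->31
push(45) -> [43, 45, 31, 45]
push(40) -> [43, 45, 31, 45, 40]

Final stack: [43, 45, 31, 45, 40]


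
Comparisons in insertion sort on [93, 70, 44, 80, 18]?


Algorithm: insertion sort
Input: [93, 70, 44, 80, 18]
Sorted: [18, 44, 70, 80, 93]

9


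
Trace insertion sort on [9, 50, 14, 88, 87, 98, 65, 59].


Initial: [9, 50, 14, 88, 87, 98, 65, 59]
Insert 50: [9, 50, 14, 88, 87, 98, 65, 59]
Insert 14: [9, 14, 50, 88, 87, 98, 65, 59]
Insert 88: [9, 14, 50, 88, 87, 98, 65, 59]
Insert 87: [9, 14, 50, 87, 88, 98, 65, 59]
Insert 98: [9, 14, 50, 87, 88, 98, 65, 59]
Insert 65: [9, 14, 50, 65, 87, 88, 98, 59]
Insert 59: [9, 14, 50, 59, 65, 87, 88, 98]

Sorted: [9, 14, 50, 59, 65, 87, 88, 98]


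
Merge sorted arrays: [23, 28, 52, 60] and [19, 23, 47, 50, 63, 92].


Take 19 from B
Take 23 from A
Take 23 from B
Take 28 from A
Take 47 from B
Take 50 from B
Take 52 from A
Take 60 from A

Merged: [19, 23, 23, 28, 47, 50, 52, 60, 63, 92]


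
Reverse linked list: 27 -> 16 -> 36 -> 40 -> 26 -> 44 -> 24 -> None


Step 1: curr=27, set curr.next=prev(None) | reversed so far: 27
Step 2: curr=16, set curr.next=prev(27) | reversed so far: 16 -> 27
Step 3: curr=36, set curr.next=prev(16) | reversed so far: 36 -> 16 -> 27
Step 4: curr=40, set curr.next=prev(36) | reversed so far: 40 -> 36 -> 16 -> 27
Step 5: curr=26, set curr.next=prev(40) | reversed so far: 26 -> 40 -> 36 -> 16 -> 27
Step 6: curr=44, set curr.next=prev(26) | reversed so far: 44 -> 26 -> 40 -> 36 -> 16 -> 27
Step 7: curr=24, set curr.next=prev(44) | reversed so far: 24 -> 44 -> 26 -> 40 -> 36 -> 16 -> 27

24 -> 44 -> 26 -> 40 -> 36 -> 16 -> 27 -> None


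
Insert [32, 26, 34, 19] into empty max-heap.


Insert 32: [32]
Insert 26: [32, 26]
Insert 34: [34, 26, 32]
Insert 19: [34, 26, 32, 19]

Final heap: [34, 26, 32, 19]


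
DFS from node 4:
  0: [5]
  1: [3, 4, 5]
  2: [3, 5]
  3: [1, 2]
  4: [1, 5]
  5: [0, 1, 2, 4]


Visit 4, push [5, 1]
Visit 1, push [5, 3]
Visit 3, push [2]
Visit 2, push [5]
Visit 5, push [0]
Visit 0, push []

DFS order: [4, 1, 3, 2, 5, 0]


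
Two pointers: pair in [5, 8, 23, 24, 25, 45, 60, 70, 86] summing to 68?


lo=0(5)+hi=8(86)=91
lo=0(5)+hi=7(70)=75
lo=0(5)+hi=6(60)=65
lo=1(8)+hi=6(60)=68

Yes: 8+60=68


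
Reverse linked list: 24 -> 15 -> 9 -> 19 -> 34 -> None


Step 1: curr=24, set curr.next=prev(None) | reversed so far: 24
Step 2: curr=15, set curr.next=prev(24) | reversed so far: 15 -> 24
Step 3: curr=9, set curr.next=prev(15) | reversed so far: 9 -> 15 -> 24
Step 4: curr=19, set curr.next=prev(9) | reversed so far: 19 -> 9 -> 15 -> 24
Step 5: curr=34, set curr.next=prev(19) | reversed so far: 34 -> 19 -> 9 -> 15 -> 24

34 -> 19 -> 9 -> 15 -> 24 -> None


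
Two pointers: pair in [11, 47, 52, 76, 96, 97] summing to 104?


lo=0(11)+hi=5(97)=108
lo=0(11)+hi=4(96)=107
lo=0(11)+hi=3(76)=87
lo=1(47)+hi=3(76)=123
lo=1(47)+hi=2(52)=99

No pair found


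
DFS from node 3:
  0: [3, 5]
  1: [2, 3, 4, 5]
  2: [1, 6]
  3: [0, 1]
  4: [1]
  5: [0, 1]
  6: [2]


Visit 3, push [1, 0]
Visit 0, push [5]
Visit 5, push [1]
Visit 1, push [4, 2]
Visit 2, push [6]
Visit 6, push []
Visit 4, push []

DFS order: [3, 0, 5, 1, 2, 6, 4]


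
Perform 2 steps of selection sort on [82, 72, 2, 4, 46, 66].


Initial: [82, 72, 2, 4, 46, 66]
Step 1: min=2 at 2
  Swap: [2, 72, 82, 4, 46, 66]
Step 2: min=4 at 3
  Swap: [2, 4, 82, 72, 46, 66]

After 2 steps: [2, 4, 82, 72, 46, 66]


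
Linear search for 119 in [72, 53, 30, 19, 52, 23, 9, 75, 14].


i=0: 72!=119
i=1: 53!=119
i=2: 30!=119
i=3: 19!=119
i=4: 52!=119
i=5: 23!=119
i=6: 9!=119
i=7: 75!=119
i=8: 14!=119

Not found, 9 comps


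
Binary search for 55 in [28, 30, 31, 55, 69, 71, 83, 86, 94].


Step 1: lo=0, hi=8, mid=4, val=69
Step 2: lo=0, hi=3, mid=1, val=30
Step 3: lo=2, hi=3, mid=2, val=31
Step 4: lo=3, hi=3, mid=3, val=55

Found at index 3


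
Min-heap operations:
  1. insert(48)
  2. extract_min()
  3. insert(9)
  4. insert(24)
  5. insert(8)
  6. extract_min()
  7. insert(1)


insert(48) -> [48]
extract_min()->48, []
insert(9) -> [9]
insert(24) -> [9, 24]
insert(8) -> [8, 24, 9]
extract_min()->8, [9, 24]
insert(1) -> [1, 24, 9]

Final heap: [1, 24, 9]


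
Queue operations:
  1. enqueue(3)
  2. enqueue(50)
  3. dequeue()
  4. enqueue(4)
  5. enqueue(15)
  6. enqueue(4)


enqueue(3) -> [3]
enqueue(50) -> [3, 50]
dequeue()->3, [50]
enqueue(4) -> [50, 4]
enqueue(15) -> [50, 4, 15]
enqueue(4) -> [50, 4, 15, 4]

Final queue: [50, 4, 15, 4]


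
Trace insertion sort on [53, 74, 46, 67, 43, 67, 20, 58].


Initial: [53, 74, 46, 67, 43, 67, 20, 58]
Insert 74: [53, 74, 46, 67, 43, 67, 20, 58]
Insert 46: [46, 53, 74, 67, 43, 67, 20, 58]
Insert 67: [46, 53, 67, 74, 43, 67, 20, 58]
Insert 43: [43, 46, 53, 67, 74, 67, 20, 58]
Insert 67: [43, 46, 53, 67, 67, 74, 20, 58]
Insert 20: [20, 43, 46, 53, 67, 67, 74, 58]
Insert 58: [20, 43, 46, 53, 58, 67, 67, 74]

Sorted: [20, 43, 46, 53, 58, 67, 67, 74]


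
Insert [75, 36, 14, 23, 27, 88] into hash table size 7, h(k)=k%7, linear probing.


Insert 75: h=5 -> slot 5
Insert 36: h=1 -> slot 1
Insert 14: h=0 -> slot 0
Insert 23: h=2 -> slot 2
Insert 27: h=6 -> slot 6
Insert 88: h=4 -> slot 4

Table: [14, 36, 23, None, 88, 75, 27]


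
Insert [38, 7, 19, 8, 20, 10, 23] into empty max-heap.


Insert 38: [38]
Insert 7: [38, 7]
Insert 19: [38, 7, 19]
Insert 8: [38, 8, 19, 7]
Insert 20: [38, 20, 19, 7, 8]
Insert 10: [38, 20, 19, 7, 8, 10]
Insert 23: [38, 20, 23, 7, 8, 10, 19]

Final heap: [38, 20, 23, 7, 8, 10, 19]


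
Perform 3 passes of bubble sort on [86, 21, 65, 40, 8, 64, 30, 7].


Initial: [86, 21, 65, 40, 8, 64, 30, 7]
Pass 1: [21, 65, 40, 8, 64, 30, 7, 86] (7 swaps)
Pass 2: [21, 40, 8, 64, 30, 7, 65, 86] (5 swaps)
Pass 3: [21, 8, 40, 30, 7, 64, 65, 86] (3 swaps)

After 3 passes: [21, 8, 40, 30, 7, 64, 65, 86]


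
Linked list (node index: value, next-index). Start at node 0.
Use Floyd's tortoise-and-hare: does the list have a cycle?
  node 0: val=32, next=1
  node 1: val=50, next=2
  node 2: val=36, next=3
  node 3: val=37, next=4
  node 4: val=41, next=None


Floyd's tortoise (slow, +1) and hare (fast, +2):
  init: slow=0, fast=0
  step 1: slow=1, fast=2
  step 2: slow=2, fast=4
  step 3: fast -> None, no cycle

Cycle: no


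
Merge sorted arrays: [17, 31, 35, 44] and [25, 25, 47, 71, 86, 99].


Take 17 from A
Take 25 from B
Take 25 from B
Take 31 from A
Take 35 from A
Take 44 from A

Merged: [17, 25, 25, 31, 35, 44, 47, 71, 86, 99]


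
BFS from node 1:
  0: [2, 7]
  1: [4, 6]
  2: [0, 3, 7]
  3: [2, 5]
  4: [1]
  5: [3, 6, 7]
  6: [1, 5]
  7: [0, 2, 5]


Visit 1, enqueue [4, 6]
Visit 4, enqueue []
Visit 6, enqueue [5]
Visit 5, enqueue [3, 7]
Visit 3, enqueue [2]
Visit 7, enqueue [0]
Visit 2, enqueue []
Visit 0, enqueue []

BFS order: [1, 4, 6, 5, 3, 7, 2, 0]


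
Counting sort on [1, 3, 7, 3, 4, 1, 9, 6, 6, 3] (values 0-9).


Input: [1, 3, 7, 3, 4, 1, 9, 6, 6, 3]
Counts: [0, 2, 0, 3, 1, 0, 2, 1, 0, 1]

Sorted: [1, 1, 3, 3, 3, 4, 6, 6, 7, 9]


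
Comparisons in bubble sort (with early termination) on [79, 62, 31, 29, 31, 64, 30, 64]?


Algorithm: bubble sort (with early termination)
Input: [79, 62, 31, 29, 31, 64, 30, 64]
Sorted: [29, 30, 31, 31, 62, 64, 64, 79]

27


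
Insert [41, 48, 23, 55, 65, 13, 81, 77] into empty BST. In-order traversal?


Insert 41: root
Insert 48: R from 41
Insert 23: L from 41
Insert 55: R from 41 -> R from 48
Insert 65: R from 41 -> R from 48 -> R from 55
Insert 13: L from 41 -> L from 23
Insert 81: R from 41 -> R from 48 -> R from 55 -> R from 65
Insert 77: R from 41 -> R from 48 -> R from 55 -> R from 65 -> L from 81

In-order: [13, 23, 41, 48, 55, 65, 77, 81]


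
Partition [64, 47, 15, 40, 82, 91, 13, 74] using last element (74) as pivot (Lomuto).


Pivot: 74
  64 <= 74: advance i (no swap)
  47 <= 74: advance i (no swap)
  15 <= 74: advance i (no swap)
  40 <= 74: advance i (no swap)
  13 <= 74: swap -> [64, 47, 15, 40, 13, 91, 82, 74]
Place pivot at 5: [64, 47, 15, 40, 13, 74, 82, 91]

Partitioned: [64, 47, 15, 40, 13, 74, 82, 91]


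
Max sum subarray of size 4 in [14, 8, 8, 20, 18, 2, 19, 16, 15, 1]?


[0:4]: 50
[1:5]: 54
[2:6]: 48
[3:7]: 59
[4:8]: 55
[5:9]: 52
[6:10]: 51

Max: 59 at [3:7]


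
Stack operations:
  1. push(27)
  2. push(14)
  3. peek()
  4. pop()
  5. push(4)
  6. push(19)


push(27) -> [27]
push(14) -> [27, 14]
peek()->14
pop()->14, [27]
push(4) -> [27, 4]
push(19) -> [27, 4, 19]

Final stack: [27, 4, 19]


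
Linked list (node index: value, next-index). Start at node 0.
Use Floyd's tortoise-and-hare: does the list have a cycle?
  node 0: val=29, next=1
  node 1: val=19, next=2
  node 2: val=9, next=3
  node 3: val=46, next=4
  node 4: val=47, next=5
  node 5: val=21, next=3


Floyd's tortoise (slow, +1) and hare (fast, +2):
  init: slow=0, fast=0
  step 1: slow=1, fast=2
  step 2: slow=2, fast=4
  step 3: slow=3, fast=3
  slow == fast at node 3: cycle detected

Cycle: yes


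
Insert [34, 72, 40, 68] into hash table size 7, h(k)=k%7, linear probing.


Insert 34: h=6 -> slot 6
Insert 72: h=2 -> slot 2
Insert 40: h=5 -> slot 5
Insert 68: h=5, 2 probes -> slot 0

Table: [68, None, 72, None, None, 40, 34]


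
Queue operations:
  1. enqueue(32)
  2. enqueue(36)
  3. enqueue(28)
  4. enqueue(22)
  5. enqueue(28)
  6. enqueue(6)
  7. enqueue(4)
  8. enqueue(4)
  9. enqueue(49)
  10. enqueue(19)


enqueue(32) -> [32]
enqueue(36) -> [32, 36]
enqueue(28) -> [32, 36, 28]
enqueue(22) -> [32, 36, 28, 22]
enqueue(28) -> [32, 36, 28, 22, 28]
enqueue(6) -> [32, 36, 28, 22, 28, 6]
enqueue(4) -> [32, 36, 28, 22, 28, 6, 4]
enqueue(4) -> [32, 36, 28, 22, 28, 6, 4, 4]
enqueue(49) -> [32, 36, 28, 22, 28, 6, 4, 4, 49]
enqueue(19) -> [32, 36, 28, 22, 28, 6, 4, 4, 49, 19]

Final queue: [32, 36, 28, 22, 28, 6, 4, 4, 49, 19]


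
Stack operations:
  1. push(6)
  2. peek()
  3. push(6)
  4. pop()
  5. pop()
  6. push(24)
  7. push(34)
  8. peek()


push(6) -> [6]
peek()->6
push(6) -> [6, 6]
pop()->6, [6]
pop()->6, []
push(24) -> [24]
push(34) -> [24, 34]
peek()->34

Final stack: [24, 34]


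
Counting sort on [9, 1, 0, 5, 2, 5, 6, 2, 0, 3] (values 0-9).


Input: [9, 1, 0, 5, 2, 5, 6, 2, 0, 3]
Counts: [2, 1, 2, 1, 0, 2, 1, 0, 0, 1]

Sorted: [0, 0, 1, 2, 2, 3, 5, 5, 6, 9]


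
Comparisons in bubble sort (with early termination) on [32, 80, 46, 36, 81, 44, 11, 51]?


Algorithm: bubble sort (with early termination)
Input: [32, 80, 46, 36, 81, 44, 11, 51]
Sorted: [11, 32, 36, 44, 46, 51, 80, 81]

28


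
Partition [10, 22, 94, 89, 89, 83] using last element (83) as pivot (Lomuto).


Pivot: 83
  10 <= 83: advance i (no swap)
  22 <= 83: advance i (no swap)
Place pivot at 2: [10, 22, 83, 89, 89, 94]

Partitioned: [10, 22, 83, 89, 89, 94]


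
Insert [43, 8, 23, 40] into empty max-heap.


Insert 43: [43]
Insert 8: [43, 8]
Insert 23: [43, 8, 23]
Insert 40: [43, 40, 23, 8]

Final heap: [43, 40, 23, 8]


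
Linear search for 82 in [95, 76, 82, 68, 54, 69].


i=0: 95!=82
i=1: 76!=82
i=2: 82==82 found!

Found at 2, 3 comps


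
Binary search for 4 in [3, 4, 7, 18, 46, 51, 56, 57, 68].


Step 1: lo=0, hi=8, mid=4, val=46
Step 2: lo=0, hi=3, mid=1, val=4

Found at index 1


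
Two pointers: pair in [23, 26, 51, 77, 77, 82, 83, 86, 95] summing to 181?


lo=0(23)+hi=8(95)=118
lo=1(26)+hi=8(95)=121
lo=2(51)+hi=8(95)=146
lo=3(77)+hi=8(95)=172
lo=4(77)+hi=8(95)=172
lo=5(82)+hi=8(95)=177
lo=6(83)+hi=8(95)=178
lo=7(86)+hi=8(95)=181

Yes: 86+95=181


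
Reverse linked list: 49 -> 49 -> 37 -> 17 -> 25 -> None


Step 1: curr=49, set curr.next=prev(None) | reversed so far: 49
Step 2: curr=49, set curr.next=prev(49) | reversed so far: 49 -> 49
Step 3: curr=37, set curr.next=prev(49) | reversed so far: 37 -> 49 -> 49
Step 4: curr=17, set curr.next=prev(37) | reversed so far: 17 -> 37 -> 49 -> 49
Step 5: curr=25, set curr.next=prev(17) | reversed so far: 25 -> 17 -> 37 -> 49 -> 49

25 -> 17 -> 37 -> 49 -> 49 -> None


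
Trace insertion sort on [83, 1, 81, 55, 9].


Initial: [83, 1, 81, 55, 9]
Insert 1: [1, 83, 81, 55, 9]
Insert 81: [1, 81, 83, 55, 9]
Insert 55: [1, 55, 81, 83, 9]
Insert 9: [1, 9, 55, 81, 83]

Sorted: [1, 9, 55, 81, 83]


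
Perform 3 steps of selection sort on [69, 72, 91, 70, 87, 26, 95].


Initial: [69, 72, 91, 70, 87, 26, 95]
Step 1: min=26 at 5
  Swap: [26, 72, 91, 70, 87, 69, 95]
Step 2: min=69 at 5
  Swap: [26, 69, 91, 70, 87, 72, 95]
Step 3: min=70 at 3
  Swap: [26, 69, 70, 91, 87, 72, 95]

After 3 steps: [26, 69, 70, 91, 87, 72, 95]


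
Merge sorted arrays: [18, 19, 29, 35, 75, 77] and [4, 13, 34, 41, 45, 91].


Take 4 from B
Take 13 from B
Take 18 from A
Take 19 from A
Take 29 from A
Take 34 from B
Take 35 from A
Take 41 from B
Take 45 from B
Take 75 from A
Take 77 from A

Merged: [4, 13, 18, 19, 29, 34, 35, 41, 45, 75, 77, 91]


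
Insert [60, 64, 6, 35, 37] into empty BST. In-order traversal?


Insert 60: root
Insert 64: R from 60
Insert 6: L from 60
Insert 35: L from 60 -> R from 6
Insert 37: L from 60 -> R from 6 -> R from 35

In-order: [6, 35, 37, 60, 64]


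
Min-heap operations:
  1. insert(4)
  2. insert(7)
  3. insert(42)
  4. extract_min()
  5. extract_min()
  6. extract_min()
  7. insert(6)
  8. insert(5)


insert(4) -> [4]
insert(7) -> [4, 7]
insert(42) -> [4, 7, 42]
extract_min()->4, [7, 42]
extract_min()->7, [42]
extract_min()->42, []
insert(6) -> [6]
insert(5) -> [5, 6]

Final heap: [5, 6]


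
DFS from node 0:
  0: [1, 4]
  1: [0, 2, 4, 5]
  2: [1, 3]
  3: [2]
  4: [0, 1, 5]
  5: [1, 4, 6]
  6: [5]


Visit 0, push [4, 1]
Visit 1, push [5, 4, 2]
Visit 2, push [3]
Visit 3, push []
Visit 4, push [5]
Visit 5, push [6]
Visit 6, push []

DFS order: [0, 1, 2, 3, 4, 5, 6]


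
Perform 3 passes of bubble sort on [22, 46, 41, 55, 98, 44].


Initial: [22, 46, 41, 55, 98, 44]
Pass 1: [22, 41, 46, 55, 44, 98] (2 swaps)
Pass 2: [22, 41, 46, 44, 55, 98] (1 swaps)
Pass 3: [22, 41, 44, 46, 55, 98] (1 swaps)

After 3 passes: [22, 41, 44, 46, 55, 98]


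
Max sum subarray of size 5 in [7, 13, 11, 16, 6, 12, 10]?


[0:5]: 53
[1:6]: 58
[2:7]: 55

Max: 58 at [1:6]


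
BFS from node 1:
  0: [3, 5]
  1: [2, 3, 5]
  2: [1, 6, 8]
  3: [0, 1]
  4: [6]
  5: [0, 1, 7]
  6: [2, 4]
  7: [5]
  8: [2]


Visit 1, enqueue [2, 3, 5]
Visit 2, enqueue [6, 8]
Visit 3, enqueue [0]
Visit 5, enqueue [7]
Visit 6, enqueue [4]
Visit 8, enqueue []
Visit 0, enqueue []
Visit 7, enqueue []
Visit 4, enqueue []

BFS order: [1, 2, 3, 5, 6, 8, 0, 7, 4]


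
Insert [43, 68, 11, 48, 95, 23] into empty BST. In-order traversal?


Insert 43: root
Insert 68: R from 43
Insert 11: L from 43
Insert 48: R from 43 -> L from 68
Insert 95: R from 43 -> R from 68
Insert 23: L from 43 -> R from 11

In-order: [11, 23, 43, 48, 68, 95]


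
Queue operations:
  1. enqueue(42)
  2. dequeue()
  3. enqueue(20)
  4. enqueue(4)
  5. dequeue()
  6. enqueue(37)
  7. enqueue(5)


enqueue(42) -> [42]
dequeue()->42, []
enqueue(20) -> [20]
enqueue(4) -> [20, 4]
dequeue()->20, [4]
enqueue(37) -> [4, 37]
enqueue(5) -> [4, 37, 5]

Final queue: [4, 37, 5]


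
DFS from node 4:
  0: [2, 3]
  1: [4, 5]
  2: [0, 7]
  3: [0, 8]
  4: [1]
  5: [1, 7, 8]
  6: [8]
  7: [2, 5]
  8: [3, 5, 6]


Visit 4, push [1]
Visit 1, push [5]
Visit 5, push [8, 7]
Visit 7, push [2]
Visit 2, push [0]
Visit 0, push [3]
Visit 3, push [8]
Visit 8, push [6]
Visit 6, push []

DFS order: [4, 1, 5, 7, 2, 0, 3, 8, 6]


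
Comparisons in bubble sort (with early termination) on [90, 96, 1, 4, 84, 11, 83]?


Algorithm: bubble sort (with early termination)
Input: [90, 96, 1, 4, 84, 11, 83]
Sorted: [1, 4, 11, 83, 84, 90, 96]

18


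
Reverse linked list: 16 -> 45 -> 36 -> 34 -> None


Step 1: curr=16, set curr.next=prev(None) | reversed so far: 16
Step 2: curr=45, set curr.next=prev(16) | reversed so far: 45 -> 16
Step 3: curr=36, set curr.next=prev(45) | reversed so far: 36 -> 45 -> 16
Step 4: curr=34, set curr.next=prev(36) | reversed so far: 34 -> 36 -> 45 -> 16

34 -> 36 -> 45 -> 16 -> None
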